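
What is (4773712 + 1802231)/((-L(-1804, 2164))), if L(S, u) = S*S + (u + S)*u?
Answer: -6575943/4033456 ≈ -1.6304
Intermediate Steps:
L(S, u) = S² + u*(S + u) (L(S, u) = S² + (S + u)*u = S² + u*(S + u))
(4773712 + 1802231)/((-L(-1804, 2164))) = (4773712 + 1802231)/((-((-1804)² + 2164² - 1804*2164))) = 6575943/((-(3254416 + 4682896 - 3903856))) = 6575943/((-1*4033456)) = 6575943/(-4033456) = 6575943*(-1/4033456) = -6575943/4033456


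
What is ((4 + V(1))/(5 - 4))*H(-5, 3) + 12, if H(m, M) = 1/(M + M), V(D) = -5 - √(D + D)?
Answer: 71/6 - √2/6 ≈ 11.598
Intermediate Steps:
V(D) = -5 - √2*√D (V(D) = -5 - √(2*D) = -5 - √2*√D)
H(m, M) = 1/(2*M)
((4 + V(1))/(5 - 4))*H(-5, 3) + 12 = ((4 + (-5 - √2*√1))/(5 - 4))*((½)/3) + 12 = ((4 + (-5 - 1*√2*1))/1)*((½)*(⅓)) + 12 = ((4 + (-5 - √2))*1)*(⅙) + 12 = ((-1 - √2)*1)*(⅙) + 12 = (-1 - √2)*(⅙) + 12 = (-⅙ - √2/6) + 12 = 71/6 - √2/6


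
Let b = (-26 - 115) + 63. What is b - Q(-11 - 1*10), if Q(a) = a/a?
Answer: -79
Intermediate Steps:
b = -78 (b = -141 + 63 = -78)
Q(a) = 1
b - Q(-11 - 1*10) = -78 - 1*1 = -78 - 1 = -79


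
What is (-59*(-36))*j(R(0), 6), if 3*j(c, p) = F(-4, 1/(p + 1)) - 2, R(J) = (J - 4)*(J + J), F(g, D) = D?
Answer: -9204/7 ≈ -1314.9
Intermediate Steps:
R(J) = 2*J*(-4 + J) (R(J) = (-4 + J)*(2*J) = 2*J*(-4 + J))
j(c, p) = -⅔ + 1/(3*(1 + p)) (j(c, p) = (1/(p + 1) - 2)/3 = (1/(1 + p) - 2)/3 = (-2 + 1/(1 + p))/3 = -⅔ + 1/(3*(1 + p)))
(-59*(-36))*j(R(0), 6) = (-59*(-36))*((-1 - 2*6)/(3*(1 + 6))) = 2124*((⅓)*(-1 - 12)/7) = 2124*((⅓)*(⅐)*(-13)) = 2124*(-13/21) = -9204/7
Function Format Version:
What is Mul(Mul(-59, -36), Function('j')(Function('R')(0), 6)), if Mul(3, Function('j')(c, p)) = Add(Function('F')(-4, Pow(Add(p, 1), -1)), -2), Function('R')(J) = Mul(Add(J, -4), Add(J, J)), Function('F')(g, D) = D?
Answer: Rational(-9204, 7) ≈ -1314.9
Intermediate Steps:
Function('R')(J) = Mul(2, J, Add(-4, J)) (Function('R')(J) = Mul(Add(-4, J), Mul(2, J)) = Mul(2, J, Add(-4, J)))
Function('j')(c, p) = Add(Rational(-2, 3), Mul(Rational(1, 3), Pow(Add(1, p), -1))) (Function('j')(c, p) = Mul(Rational(1, 3), Add(Pow(Add(p, 1), -1), -2)) = Mul(Rational(1, 3), Add(Pow(Add(1, p), -1), -2)) = Mul(Rational(1, 3), Add(-2, Pow(Add(1, p), -1))) = Add(Rational(-2, 3), Mul(Rational(1, 3), Pow(Add(1, p), -1))))
Mul(Mul(-59, -36), Function('j')(Function('R')(0), 6)) = Mul(Mul(-59, -36), Mul(Rational(1, 3), Pow(Add(1, 6), -1), Add(-1, Mul(-2, 6)))) = Mul(2124, Mul(Rational(1, 3), Pow(7, -1), Add(-1, -12))) = Mul(2124, Mul(Rational(1, 3), Rational(1, 7), -13)) = Mul(2124, Rational(-13, 21)) = Rational(-9204, 7)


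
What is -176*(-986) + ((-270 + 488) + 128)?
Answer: 173882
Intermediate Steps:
-176*(-986) + ((-270 + 488) + 128) = 173536 + (218 + 128) = 173536 + 346 = 173882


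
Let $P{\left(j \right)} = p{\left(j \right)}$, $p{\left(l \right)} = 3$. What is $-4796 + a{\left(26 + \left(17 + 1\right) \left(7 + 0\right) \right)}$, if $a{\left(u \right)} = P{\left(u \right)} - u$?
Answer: $-4945$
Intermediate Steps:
$P{\left(j \right)} = 3$
$a{\left(u \right)} = 3 - u$
$-4796 + a{\left(26 + \left(17 + 1\right) \left(7 + 0\right) \right)} = -4796 - \left(23 + \left(17 + 1\right) \left(7 + 0\right)\right) = -4796 - \left(23 + 126\right) = -4796 + \left(3 - \left(26 + 126\right)\right) = -4796 + \left(3 - 152\right) = -4796 - 149 = -4945$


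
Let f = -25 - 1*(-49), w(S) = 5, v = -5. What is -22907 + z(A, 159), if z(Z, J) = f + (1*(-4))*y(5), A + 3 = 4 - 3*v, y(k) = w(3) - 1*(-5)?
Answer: -22923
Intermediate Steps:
y(k) = 10 (y(k) = 5 - 1*(-5) = 5 + 5 = 10)
f = 24 (f = -25 + 49 = 24)
A = 16 (A = -3 + (4 - 3*(-5)) = -3 + (4 + 15) = -3 + 19 = 16)
z(Z, J) = -16 (z(Z, J) = 24 + (1*(-4))*10 = 24 - 4*10 = 24 - 40 = -16)
-22907 + z(A, 159) = -22907 - 16 = -22923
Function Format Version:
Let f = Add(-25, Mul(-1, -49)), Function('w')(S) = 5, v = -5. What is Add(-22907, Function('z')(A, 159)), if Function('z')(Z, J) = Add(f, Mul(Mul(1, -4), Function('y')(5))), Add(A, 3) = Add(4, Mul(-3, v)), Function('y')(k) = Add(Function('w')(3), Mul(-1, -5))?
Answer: -22923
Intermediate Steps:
Function('y')(k) = 10 (Function('y')(k) = Add(5, Mul(-1, -5)) = Add(5, 5) = 10)
f = 24 (f = Add(-25, 49) = 24)
A = 16 (A = Add(-3, Add(4, Mul(-3, -5))) = Add(-3, Add(4, 15)) = Add(-3, 19) = 16)
Function('z')(Z, J) = -16 (Function('z')(Z, J) = Add(24, Mul(Mul(1, -4), 10)) = Add(24, Mul(-4, 10)) = Add(24, -40) = -16)
Add(-22907, Function('z')(A, 159)) = Add(-22907, -16) = -22923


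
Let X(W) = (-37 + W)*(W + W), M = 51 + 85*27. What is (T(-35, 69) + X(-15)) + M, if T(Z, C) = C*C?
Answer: 8667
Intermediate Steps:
T(Z, C) = C²
M = 2346 (M = 51 + 2295 = 2346)
X(W) = 2*W*(-37 + W) (X(W) = (-37 + W)*(2*W) = 2*W*(-37 + W))
(T(-35, 69) + X(-15)) + M = (69² + 2*(-15)*(-37 - 15)) + 2346 = (4761 + 2*(-15)*(-52)) + 2346 = (4761 + 1560) + 2346 = 6321 + 2346 = 8667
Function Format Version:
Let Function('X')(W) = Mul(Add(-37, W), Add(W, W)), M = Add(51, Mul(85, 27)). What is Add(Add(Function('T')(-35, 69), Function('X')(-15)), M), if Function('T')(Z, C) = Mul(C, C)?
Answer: 8667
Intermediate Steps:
Function('T')(Z, C) = Pow(C, 2)
M = 2346 (M = Add(51, 2295) = 2346)
Function('X')(W) = Mul(2, W, Add(-37, W)) (Function('X')(W) = Mul(Add(-37, W), Mul(2, W)) = Mul(2, W, Add(-37, W)))
Add(Add(Function('T')(-35, 69), Function('X')(-15)), M) = Add(Add(Pow(69, 2), Mul(2, -15, Add(-37, -15))), 2346) = Add(Add(4761, Mul(2, -15, -52)), 2346) = Add(Add(4761, 1560), 2346) = Add(6321, 2346) = 8667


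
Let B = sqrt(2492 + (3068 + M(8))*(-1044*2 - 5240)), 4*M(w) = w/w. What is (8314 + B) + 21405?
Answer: 29719 + 2*I*sqrt(5620411) ≈ 29719.0 + 4741.5*I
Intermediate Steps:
M(w) = 1/4 (M(w) = (w/w)/4 = (1/4)*1 = 1/4)
B = 2*I*sqrt(5620411) (B = sqrt(2492 + (3068 + 1/4)*(-1044*2 - 5240)) = sqrt(2492 + 12273*(-2088 - 5240)/4) = sqrt(2492 + (12273/4)*(-7328)) = sqrt(2492 - 22484136) = sqrt(-22481644) = 2*I*sqrt(5620411) ≈ 4741.5*I)
(8314 + B) + 21405 = (8314 + 2*I*sqrt(5620411)) + 21405 = 29719 + 2*I*sqrt(5620411)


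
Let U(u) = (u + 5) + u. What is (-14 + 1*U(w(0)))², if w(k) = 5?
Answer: 1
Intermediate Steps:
U(u) = 5 + 2*u (U(u) = (5 + u) + u = 5 + 2*u)
(-14 + 1*U(w(0)))² = (-14 + 1*(5 + 2*5))² = (-14 + 1*(5 + 10))² = (-14 + 1*15)² = (-14 + 15)² = 1² = 1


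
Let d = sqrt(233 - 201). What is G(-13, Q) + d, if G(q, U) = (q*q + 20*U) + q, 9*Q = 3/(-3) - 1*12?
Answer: 1144/9 + 4*sqrt(2) ≈ 132.77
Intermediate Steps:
Q = -13/9 (Q = (3/(-3) - 1*12)/9 = (3*(-1/3) - 12)/9 = (-1 - 12)/9 = (1/9)*(-13) = -13/9 ≈ -1.4444)
G(q, U) = q + q**2 + 20*U (G(q, U) = (q**2 + 20*U) + q = q + q**2 + 20*U)
d = 4*sqrt(2) (d = sqrt(32) = 4*sqrt(2) ≈ 5.6569)
G(-13, Q) + d = (-13 + (-13)**2 + 20*(-13/9)) + 4*sqrt(2) = (-13 + 169 - 260/9) + 4*sqrt(2) = 1144/9 + 4*sqrt(2)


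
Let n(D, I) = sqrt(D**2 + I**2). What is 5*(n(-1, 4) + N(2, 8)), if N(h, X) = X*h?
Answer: 80 + 5*sqrt(17) ≈ 100.62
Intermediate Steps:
5*(n(-1, 4) + N(2, 8)) = 5*(sqrt((-1)**2 + 4**2) + 8*2) = 5*(sqrt(1 + 16) + 16) = 5*(sqrt(17) + 16) = 5*(16 + sqrt(17)) = 80 + 5*sqrt(17)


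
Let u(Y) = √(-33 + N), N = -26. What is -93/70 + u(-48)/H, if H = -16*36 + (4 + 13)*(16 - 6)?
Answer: -93/70 - I*√59/406 ≈ -1.3286 - 0.018919*I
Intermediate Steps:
u(Y) = I*√59 (u(Y) = √(-33 - 26) = √(-59) = I*√59)
H = -406 (H = -576 + 17*10 = -576 + 170 = -406)
-93/70 + u(-48)/H = -93/70 + (I*√59)/(-406) = -93*1/70 + (I*√59)*(-1/406) = -93/70 - I*√59/406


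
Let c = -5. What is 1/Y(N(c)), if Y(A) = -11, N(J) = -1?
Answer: -1/11 ≈ -0.090909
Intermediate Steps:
1/Y(N(c)) = 1/(-11) = -1/11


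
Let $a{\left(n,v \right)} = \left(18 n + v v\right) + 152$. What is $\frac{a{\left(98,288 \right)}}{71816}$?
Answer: $\frac{21215}{17954} \approx 1.1816$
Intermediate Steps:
$a{\left(n,v \right)} = 152 + v^{2} + 18 n$ ($a{\left(n,v \right)} = \left(18 n + v^{2}\right) + 152 = \left(v^{2} + 18 n\right) + 152 = 152 + v^{2} + 18 n$)
$\frac{a{\left(98,288 \right)}}{71816} = \frac{152 + 288^{2} + 18 \cdot 98}{71816} = \left(152 + 82944 + 1764\right) \frac{1}{71816} = 84860 \cdot \frac{1}{71816} = \frac{21215}{17954}$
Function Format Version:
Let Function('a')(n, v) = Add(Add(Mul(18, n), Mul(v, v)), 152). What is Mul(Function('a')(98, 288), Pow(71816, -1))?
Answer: Rational(21215, 17954) ≈ 1.1816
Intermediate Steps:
Function('a')(n, v) = Add(152, Pow(v, 2), Mul(18, n)) (Function('a')(n, v) = Add(Add(Mul(18, n), Pow(v, 2)), 152) = Add(Add(Pow(v, 2), Mul(18, n)), 152) = Add(152, Pow(v, 2), Mul(18, n)))
Mul(Function('a')(98, 288), Pow(71816, -1)) = Mul(Add(152, Pow(288, 2), Mul(18, 98)), Pow(71816, -1)) = Mul(Add(152, 82944, 1764), Rational(1, 71816)) = Mul(84860, Rational(1, 71816)) = Rational(21215, 17954)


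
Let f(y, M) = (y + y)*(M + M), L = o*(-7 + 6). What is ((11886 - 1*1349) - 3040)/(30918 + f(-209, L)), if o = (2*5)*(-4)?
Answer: -7497/2522 ≈ -2.9726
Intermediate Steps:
o = -40 (o = 10*(-4) = -40)
L = 40 (L = -40*(-7 + 6) = -40*(-1) = 40)
f(y, M) = 4*M*y (f(y, M) = (2*y)*(2*M) = 4*M*y)
((11886 - 1*1349) - 3040)/(30918 + f(-209, L)) = ((11886 - 1*1349) - 3040)/(30918 + 4*40*(-209)) = ((11886 - 1349) - 3040)/(30918 - 33440) = (10537 - 3040)/(-2522) = 7497*(-1/2522) = -7497/2522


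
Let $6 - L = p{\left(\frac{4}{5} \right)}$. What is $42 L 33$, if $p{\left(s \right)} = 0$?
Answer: $8316$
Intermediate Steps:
$L = 6$ ($L = 6 - 0 = 6 + 0 = 6$)
$42 L 33 = 42 \cdot 6 \cdot 33 = 252 \cdot 33 = 8316$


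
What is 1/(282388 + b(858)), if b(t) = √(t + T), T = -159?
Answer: 282388/79742981845 - √699/79742981845 ≈ 3.5409e-6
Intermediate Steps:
b(t) = √(-159 + t) (b(t) = √(t - 159) = √(-159 + t))
1/(282388 + b(858)) = 1/(282388 + √(-159 + 858)) = 1/(282388 + √699)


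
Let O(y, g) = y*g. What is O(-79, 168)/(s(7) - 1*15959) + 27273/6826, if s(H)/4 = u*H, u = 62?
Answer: 159499517/32362066 ≈ 4.9286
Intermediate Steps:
O(y, g) = g*y
s(H) = 248*H (s(H) = 4*(62*H) = 248*H)
O(-79, 168)/(s(7) - 1*15959) + 27273/6826 = (168*(-79))/(248*7 - 1*15959) + 27273/6826 = -13272/(1736 - 15959) + 27273*(1/6826) = -13272/(-14223) + 27273/6826 = -13272*(-1/14223) + 27273/6826 = 4424/4741 + 27273/6826 = 159499517/32362066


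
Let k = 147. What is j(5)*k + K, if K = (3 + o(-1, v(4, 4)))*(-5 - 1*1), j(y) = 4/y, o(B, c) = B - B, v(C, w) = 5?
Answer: 498/5 ≈ 99.600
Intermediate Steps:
o(B, c) = 0
K = -18 (K = (3 + 0)*(-5 - 1*1) = 3*(-5 - 1) = 3*(-6) = -18)
j(5)*k + K = (4/5)*147 - 18 = (4*(⅕))*147 - 18 = (⅘)*147 - 18 = 588/5 - 18 = 498/5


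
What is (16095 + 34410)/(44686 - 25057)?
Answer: 16835/6543 ≈ 2.5730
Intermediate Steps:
(16095 + 34410)/(44686 - 25057) = 50505/19629 = 50505*(1/19629) = 16835/6543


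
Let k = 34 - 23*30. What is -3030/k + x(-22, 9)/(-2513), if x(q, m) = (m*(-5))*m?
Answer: 3940035/824264 ≈ 4.7801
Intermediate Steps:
k = -656 (k = 34 - 690 = -656)
x(q, m) = -5*m² (x(q, m) = (-5*m)*m = -5*m²)
-3030/k + x(-22, 9)/(-2513) = -3030/(-656) - 5*9²/(-2513) = -3030*(-1/656) - 5*81*(-1/2513) = 1515/328 - 405*(-1/2513) = 1515/328 + 405/2513 = 3940035/824264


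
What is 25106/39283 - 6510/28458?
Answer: 2466313/6010299 ≈ 0.41035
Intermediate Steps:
25106/39283 - 6510/28458 = 25106*(1/39283) - 6510*1/28458 = 25106/39283 - 35/153 = 2466313/6010299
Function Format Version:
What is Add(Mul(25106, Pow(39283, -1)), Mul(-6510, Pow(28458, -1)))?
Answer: Rational(2466313, 6010299) ≈ 0.41035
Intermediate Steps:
Add(Mul(25106, Pow(39283, -1)), Mul(-6510, Pow(28458, -1))) = Add(Mul(25106, Rational(1, 39283)), Mul(-6510, Rational(1, 28458))) = Add(Rational(25106, 39283), Rational(-35, 153)) = Rational(2466313, 6010299)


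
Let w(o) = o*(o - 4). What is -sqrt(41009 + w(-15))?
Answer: -sqrt(41294) ≈ -203.21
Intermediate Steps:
w(o) = o*(-4 + o)
-sqrt(41009 + w(-15)) = -sqrt(41009 - 15*(-4 - 15)) = -sqrt(41009 - 15*(-19)) = -sqrt(41009 + 285) = -sqrt(41294)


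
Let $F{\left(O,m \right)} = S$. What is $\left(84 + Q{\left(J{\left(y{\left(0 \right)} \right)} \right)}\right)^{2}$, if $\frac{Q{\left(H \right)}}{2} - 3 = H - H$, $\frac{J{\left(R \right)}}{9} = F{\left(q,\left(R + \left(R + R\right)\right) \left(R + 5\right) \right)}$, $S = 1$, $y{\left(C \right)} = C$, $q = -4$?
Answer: $8100$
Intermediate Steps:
$F{\left(O,m \right)} = 1$
$J{\left(R \right)} = 9$ ($J{\left(R \right)} = 9 \cdot 1 = 9$)
$Q{\left(H \right)} = 6$ ($Q{\left(H \right)} = 6 + 2 \left(H - H\right) = 6 + 2 \cdot 0 = 6 + 0 = 6$)
$\left(84 + Q{\left(J{\left(y{\left(0 \right)} \right)} \right)}\right)^{2} = \left(84 + 6\right)^{2} = 90^{2} = 8100$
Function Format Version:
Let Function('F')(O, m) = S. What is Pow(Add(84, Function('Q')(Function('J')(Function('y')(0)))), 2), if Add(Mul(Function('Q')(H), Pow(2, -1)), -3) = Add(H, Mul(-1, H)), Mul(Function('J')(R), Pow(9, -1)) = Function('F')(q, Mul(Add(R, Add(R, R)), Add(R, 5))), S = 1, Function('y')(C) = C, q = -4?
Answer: 8100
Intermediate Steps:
Function('F')(O, m) = 1
Function('J')(R) = 9 (Function('J')(R) = Mul(9, 1) = 9)
Function('Q')(H) = 6 (Function('Q')(H) = Add(6, Mul(2, Add(H, Mul(-1, H)))) = Add(6, Mul(2, 0)) = Add(6, 0) = 6)
Pow(Add(84, Function('Q')(Function('J')(Function('y')(0)))), 2) = Pow(Add(84, 6), 2) = Pow(90, 2) = 8100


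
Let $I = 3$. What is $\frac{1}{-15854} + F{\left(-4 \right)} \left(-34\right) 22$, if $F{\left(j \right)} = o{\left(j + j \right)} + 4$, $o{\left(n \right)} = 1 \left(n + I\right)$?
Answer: $\frac{11858791}{15854} \approx 748.0$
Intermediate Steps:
$o{\left(n \right)} = 3 + n$ ($o{\left(n \right)} = 1 \left(n + 3\right) = 1 \left(3 + n\right) = 3 + n$)
$F{\left(j \right)} = 7 + 2 j$ ($F{\left(j \right)} = \left(3 + \left(j + j\right)\right) + 4 = \left(3 + 2 j\right) + 4 = 7 + 2 j$)
$\frac{1}{-15854} + F{\left(-4 \right)} \left(-34\right) 22 = \frac{1}{-15854} + \left(7 + 2 \left(-4\right)\right) \left(-34\right) 22 = - \frac{1}{15854} + \left(7 - 8\right) \left(-34\right) 22 = - \frac{1}{15854} + \left(-1\right) \left(-34\right) 22 = - \frac{1}{15854} + 34 \cdot 22 = - \frac{1}{15854} + 748 = \frac{11858791}{15854}$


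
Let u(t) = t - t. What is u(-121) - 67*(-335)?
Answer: 22445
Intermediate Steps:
u(t) = 0
u(-121) - 67*(-335) = 0 - 67*(-335) = 0 + 22445 = 22445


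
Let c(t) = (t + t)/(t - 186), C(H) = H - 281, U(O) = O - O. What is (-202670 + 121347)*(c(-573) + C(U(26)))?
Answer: 522766423/23 ≈ 2.2729e+7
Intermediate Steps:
U(O) = 0
C(H) = -281 + H
c(t) = 2*t/(-186 + t) (c(t) = (2*t)/(-186 + t) = 2*t/(-186 + t))
(-202670 + 121347)*(c(-573) + C(U(26))) = (-202670 + 121347)*(2*(-573)/(-186 - 573) + (-281 + 0)) = -81323*(2*(-573)/(-759) - 281) = -81323*(2*(-573)*(-1/759) - 281) = -81323*(382/253 - 281) = -81323*(-70711/253) = 522766423/23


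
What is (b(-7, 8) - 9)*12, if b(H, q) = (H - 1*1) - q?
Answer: -300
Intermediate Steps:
b(H, q) = -1 + H - q (b(H, q) = (H - 1) - q = (-1 + H) - q = -1 + H - q)
(b(-7, 8) - 9)*12 = ((-1 - 7 - 1*8) - 9)*12 = ((-1 - 7 - 8) - 9)*12 = (-16 - 9)*12 = -25*12 = -300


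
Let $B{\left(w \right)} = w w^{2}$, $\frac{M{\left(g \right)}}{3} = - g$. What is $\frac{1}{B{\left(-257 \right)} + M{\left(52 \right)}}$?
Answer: $- \frac{1}{16974749} \approx -5.8911 \cdot 10^{-8}$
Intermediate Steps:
$M{\left(g \right)} = - 3 g$ ($M{\left(g \right)} = 3 \left(- g\right) = - 3 g$)
$B{\left(w \right)} = w^{3}$
$\frac{1}{B{\left(-257 \right)} + M{\left(52 \right)}} = \frac{1}{\left(-257\right)^{3} - 156} = \frac{1}{-16974593 - 156} = \frac{1}{-16974749} = - \frac{1}{16974749}$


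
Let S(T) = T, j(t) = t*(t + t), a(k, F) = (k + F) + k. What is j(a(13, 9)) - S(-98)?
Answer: 2548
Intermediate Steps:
a(k, F) = F + 2*k (a(k, F) = (F + k) + k = F + 2*k)
j(t) = 2*t**2 (j(t) = t*(2*t) = 2*t**2)
j(a(13, 9)) - S(-98) = 2*(9 + 2*13)**2 - 1*(-98) = 2*(9 + 26)**2 + 98 = 2*35**2 + 98 = 2*1225 + 98 = 2450 + 98 = 2548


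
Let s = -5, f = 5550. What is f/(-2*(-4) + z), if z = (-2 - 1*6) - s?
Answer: 1110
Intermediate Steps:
z = -3 (z = (-2 - 1*6) - 1*(-5) = (-2 - 6) + 5 = -8 + 5 = -3)
f/(-2*(-4) + z) = 5550/(-2*(-4) - 3) = 5550/(8 - 3) = 5550/5 = 5550*(1/5) = 1110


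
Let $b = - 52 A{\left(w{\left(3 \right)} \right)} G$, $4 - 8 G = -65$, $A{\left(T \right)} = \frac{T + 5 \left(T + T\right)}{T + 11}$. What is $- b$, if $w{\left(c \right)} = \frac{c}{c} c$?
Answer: $\frac{29601}{28} \approx 1057.2$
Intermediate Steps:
$w{\left(c \right)} = c$ ($w{\left(c \right)} = 1 c = c$)
$A{\left(T \right)} = \frac{11 T}{11 + T}$ ($A{\left(T \right)} = \frac{T + 5 \cdot 2 T}{11 + T} = \frac{T + 10 T}{11 + T} = \frac{11 T}{11 + T}$)
$G = \frac{69}{8}$ ($G = \frac{1}{2} - - \frac{65}{8} = \frac{1}{2} + \frac{65}{8} = \frac{69}{8} \approx 8.625$)
$b = - \frac{29601}{28}$ ($b = - 52 \cdot 11 \cdot 3 \frac{1}{11 + 3} \cdot \frac{69}{8} = - 52 \cdot 11 \cdot 3 \cdot \frac{1}{14} \cdot \frac{69}{8} = \left(-52\right) \frac{33}{14} \cdot \frac{69}{8} = \left(- \frac{858}{7}\right) \frac{69}{8} = - \frac{29601}{28} \approx -1057.2$)
$- b = \left(-1\right) \left(- \frac{29601}{28}\right) = \frac{29601}{28}$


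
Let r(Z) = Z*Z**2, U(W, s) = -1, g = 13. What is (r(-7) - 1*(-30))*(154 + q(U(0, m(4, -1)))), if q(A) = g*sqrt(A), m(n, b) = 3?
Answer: -48202 - 4069*I ≈ -48202.0 - 4069.0*I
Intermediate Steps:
r(Z) = Z**3
q(A) = 13*sqrt(A)
(r(-7) - 1*(-30))*(154 + q(U(0, m(4, -1)))) = ((-7)**3 - 1*(-30))*(154 + 13*sqrt(-1)) = (-343 + 30)*(154 + 13*I) = -313*(154 + 13*I) = -48202 - 4069*I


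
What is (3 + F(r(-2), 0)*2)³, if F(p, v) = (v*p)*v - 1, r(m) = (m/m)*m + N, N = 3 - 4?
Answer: 1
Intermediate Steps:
N = -1
r(m) = -1 + m (r(m) = (m/m)*m - 1 = 1*m - 1 = m - 1 = -1 + m)
F(p, v) = -1 + p*v² (F(p, v) = (p*v)*v - 1 = p*v² - 1 = -1 + p*v²)
(3 + F(r(-2), 0)*2)³ = (3 + (-1 + (-1 - 2)*0²)*2)³ = (3 + (-1 - 3*0)*2)³ = (3 + (-1 + 0)*2)³ = (3 - 1*2)³ = (3 - 2)³ = 1³ = 1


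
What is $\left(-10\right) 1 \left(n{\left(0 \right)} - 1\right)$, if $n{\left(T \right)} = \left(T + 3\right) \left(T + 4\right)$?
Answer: $-110$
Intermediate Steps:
$n{\left(T \right)} = \left(3 + T\right) \left(4 + T\right)$
$\left(-10\right) 1 \left(n{\left(0 \right)} - 1\right) = \left(-10\right) 1 \left(\left(12 + 0^{2} + 7 \cdot 0\right) - 1\right) = - 10 \left(\left(12 + 0 + 0\right) - 1\right) = - 10 \left(12 - 1\right) = \left(-10\right) 11 = -110$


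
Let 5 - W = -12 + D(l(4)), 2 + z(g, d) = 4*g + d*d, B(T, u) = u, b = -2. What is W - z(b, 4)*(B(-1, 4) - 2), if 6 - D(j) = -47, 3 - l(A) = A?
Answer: -48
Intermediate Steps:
l(A) = 3 - A
D(j) = 53 (D(j) = 6 - 1*(-47) = 6 + 47 = 53)
z(g, d) = -2 + d² + 4*g (z(g, d) = -2 + (4*g + d*d) = -2 + (4*g + d²) = -2 + (d² + 4*g) = -2 + d² + 4*g)
W = -36 (W = 5 - (-12 + 53) = 5 - 1*41 = 5 - 41 = -36)
W - z(b, 4)*(B(-1, 4) - 2) = -36 - (-2 + 4² + 4*(-2))*(4 - 2) = -36 - (-2 + 16 - 8)*2 = -36 - 6*2 = -36 - 1*12 = -36 - 12 = -48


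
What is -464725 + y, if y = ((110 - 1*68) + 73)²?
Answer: -451500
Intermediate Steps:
y = 13225 (y = ((110 - 68) + 73)² = (42 + 73)² = 115² = 13225)
-464725 + y = -464725 + 13225 = -451500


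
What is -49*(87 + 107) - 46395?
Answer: -55901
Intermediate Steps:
-49*(87 + 107) - 46395 = -49*194 - 46395 = -9506 - 46395 = -55901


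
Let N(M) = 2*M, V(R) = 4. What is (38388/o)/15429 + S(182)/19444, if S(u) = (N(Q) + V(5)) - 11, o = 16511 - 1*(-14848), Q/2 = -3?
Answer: -2815501979/3135915428628 ≈ -0.00089782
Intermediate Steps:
Q = -6 (Q = 2*(-3) = -6)
o = 31359 (o = 16511 + 14848 = 31359)
S(u) = -19 (S(u) = (2*(-6) + 4) - 11 = (-12 + 4) - 11 = -8 - 11 = -19)
(38388/o)/15429 + S(182)/19444 = (38388/31359)/15429 - 19/19444 = (38388*(1/31359))*(1/15429) - 19*1/19444 = (12796/10453)*(1/15429) - 19/19444 = 12796/161279337 - 19/19444 = -2815501979/3135915428628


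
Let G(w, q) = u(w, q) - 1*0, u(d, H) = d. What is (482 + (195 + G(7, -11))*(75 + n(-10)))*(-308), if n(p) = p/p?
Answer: -4876872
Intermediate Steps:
n(p) = 1
G(w, q) = w (G(w, q) = w - 1*0 = w + 0 = w)
(482 + (195 + G(7, -11))*(75 + n(-10)))*(-308) = (482 + (195 + 7)*(75 + 1))*(-308) = (482 + 202*76)*(-308) = (482 + 15352)*(-308) = 15834*(-308) = -4876872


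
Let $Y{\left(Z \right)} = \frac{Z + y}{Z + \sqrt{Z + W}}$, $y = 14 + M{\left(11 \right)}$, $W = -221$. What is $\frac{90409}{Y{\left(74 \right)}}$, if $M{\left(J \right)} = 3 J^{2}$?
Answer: $\frac{608206}{41} + \frac{57533 i \sqrt{3}}{41} \approx 14834.0 + 2430.5 i$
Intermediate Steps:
$y = 377$ ($y = 14 + 3 \cdot 11^{2} = 14 + 3 \cdot 121 = 14 + 363 = 377$)
$Y{\left(Z \right)} = \frac{377 + Z}{Z + \sqrt{-221 + Z}}$ ($Y{\left(Z \right)} = \frac{Z + 377}{Z + \sqrt{Z - 221}} = \frac{377 + Z}{Z + \sqrt{-221 + Z}}$)
$\frac{90409}{Y{\left(74 \right)}} = \frac{90409}{\frac{1}{74 + \sqrt{-221 + 74}} \left(377 + 74\right)} = \frac{90409}{\frac{1}{74 + \sqrt{-147}} \cdot 451} = \frac{90409}{\frac{1}{74 + 7 i \sqrt{3}} \cdot 451} = \frac{90409}{451 \frac{1}{74 + 7 i \sqrt{3}}} = 90409 \left(\frac{74}{451} + \frac{7 i \sqrt{3}}{451}\right) = \frac{608206}{41} + \frac{57533 i \sqrt{3}}{41}$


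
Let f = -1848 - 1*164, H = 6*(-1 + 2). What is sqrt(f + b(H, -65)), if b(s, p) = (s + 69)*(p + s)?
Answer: I*sqrt(6437) ≈ 80.231*I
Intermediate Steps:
H = 6 (H = 6*1 = 6)
f = -2012 (f = -1848 - 164 = -2012)
b(s, p) = (69 + s)*(p + s)
sqrt(f + b(H, -65)) = sqrt(-2012 + (6**2 + 69*(-65) + 69*6 - 65*6)) = sqrt(-2012 + (36 - 4485 + 414 - 390)) = sqrt(-2012 - 4425) = sqrt(-6437) = I*sqrt(6437)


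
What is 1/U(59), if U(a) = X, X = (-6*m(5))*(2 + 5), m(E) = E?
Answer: -1/210 ≈ -0.0047619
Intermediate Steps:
X = -210 (X = (-6*5)*(2 + 5) = -30*7 = -210)
U(a) = -210
1/U(59) = 1/(-210) = -1/210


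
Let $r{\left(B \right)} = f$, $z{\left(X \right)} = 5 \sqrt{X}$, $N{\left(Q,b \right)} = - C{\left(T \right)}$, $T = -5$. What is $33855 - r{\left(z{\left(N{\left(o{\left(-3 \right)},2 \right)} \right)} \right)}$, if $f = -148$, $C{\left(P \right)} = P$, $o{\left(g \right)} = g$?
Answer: $34003$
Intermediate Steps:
$N{\left(Q,b \right)} = 5$ ($N{\left(Q,b \right)} = \left(-1\right) \left(-5\right) = 5$)
$r{\left(B \right)} = -148$
$33855 - r{\left(z{\left(N{\left(o{\left(-3 \right)},2 \right)} \right)} \right)} = 33855 - -148 = 33855 + 148 = 34003$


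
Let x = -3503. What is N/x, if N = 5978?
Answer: -5978/3503 ≈ -1.7065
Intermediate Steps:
N/x = 5978/(-3503) = 5978*(-1/3503) = -5978/3503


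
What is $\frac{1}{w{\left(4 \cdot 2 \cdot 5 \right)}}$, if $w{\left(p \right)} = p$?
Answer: $\frac{1}{40} \approx 0.025$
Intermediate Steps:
$\frac{1}{w{\left(4 \cdot 2 \cdot 5 \right)}} = \frac{1}{4 \cdot 2 \cdot 5} = \frac{1}{8 \cdot 5} = \frac{1}{40}$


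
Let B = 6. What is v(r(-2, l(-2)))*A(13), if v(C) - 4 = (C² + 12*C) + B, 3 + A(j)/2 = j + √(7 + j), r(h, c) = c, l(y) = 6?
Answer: 2360 + 472*√5 ≈ 3415.4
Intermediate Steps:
A(j) = -6 + 2*j + 2*√(7 + j) (A(j) = -6 + 2*(j + √(7 + j)) = -6 + (2*j + 2*√(7 + j)) = -6 + 2*j + 2*√(7 + j))
v(C) = 10 + C² + 12*C (v(C) = 4 + ((C² + 12*C) + 6) = 4 + (6 + C² + 12*C) = 10 + C² + 12*C)
v(r(-2, l(-2)))*A(13) = (10 + 6² + 12*6)*(-6 + 2*13 + 2*√(7 + 13)) = (10 + 36 + 72)*(-6 + 26 + 2*√20) = 118*(-6 + 26 + 2*(2*√5)) = 118*(-6 + 26 + 4*√5) = 118*(20 + 4*√5) = 2360 + 472*√5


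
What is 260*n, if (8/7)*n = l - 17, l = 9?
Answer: -1820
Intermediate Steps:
n = -7 (n = 7*(9 - 17)/8 = (7/8)*(-8) = -7)
260*n = 260*(-7) = -1820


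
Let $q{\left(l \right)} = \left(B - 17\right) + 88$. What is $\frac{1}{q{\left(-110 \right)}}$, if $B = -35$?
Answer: $\frac{1}{36} \approx 0.027778$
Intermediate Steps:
$q{\left(l \right)} = 36$ ($q{\left(l \right)} = \left(-35 - 17\right) + 88 = -52 + 88 = 36$)
$\frac{1}{q{\left(-110 \right)}} = \frac{1}{36}$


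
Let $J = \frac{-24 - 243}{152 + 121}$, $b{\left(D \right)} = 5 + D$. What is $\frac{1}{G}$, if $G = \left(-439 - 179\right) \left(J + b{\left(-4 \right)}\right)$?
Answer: $- \frac{91}{1236} \approx -0.073625$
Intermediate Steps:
$J = - \frac{89}{91}$ ($J = - \frac{267}{273} = \left(-267\right) \frac{1}{273} = - \frac{89}{91} \approx -0.97802$)
$G = - \frac{1236}{91}$ ($G = \left(-439 - 179\right) \left(- \frac{89}{91} + \left(5 - 4\right)\right) = - 618 \left(- \frac{89}{91} + 1\right) = \left(-618\right) \frac{2}{91} = - \frac{1236}{91} \approx -13.582$)
$\frac{1}{G} = \frac{1}{- \frac{1236}{91}} = - \frac{91}{1236}$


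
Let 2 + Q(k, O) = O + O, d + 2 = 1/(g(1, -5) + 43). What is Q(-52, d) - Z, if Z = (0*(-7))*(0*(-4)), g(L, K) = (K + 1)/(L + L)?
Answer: -244/41 ≈ -5.9512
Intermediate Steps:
g(L, K) = (1 + K)/(2*L) (g(L, K) = (1 + K)/((2*L)) = (1 + K)*(1/(2*L)) = (1 + K)/(2*L))
d = -81/41 (d = -2 + 1/((½)*(1 - 5)/1 + 43) = -2 + 1/((½)*1*(-4) + 43) = -2 + 1/(-2 + 43) = -2 + 1/41 = -81/41 ≈ -1.9756)
Q(k, O) = -2 + 2*O (Q(k, O) = -2 + (O + O) = -2 + 2*O)
Z = 0 (Z = 0*0 = 0)
Q(-52, d) - Z = (-2 + 2*(-81/41)) - 1*0 = (-2 - 162/41) + 0 = -244/41 + 0 = -244/41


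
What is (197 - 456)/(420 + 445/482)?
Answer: -124838/202885 ≈ -0.61531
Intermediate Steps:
(197 - 456)/(420 + 445/482) = -259/(420 + 445*(1/482)) = -259/(420 + 445/482) = -259/202885/482 = -259*482/202885 = -124838/202885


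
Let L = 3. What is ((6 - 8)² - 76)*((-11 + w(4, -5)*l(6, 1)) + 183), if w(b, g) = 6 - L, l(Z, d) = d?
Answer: -12600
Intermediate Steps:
w(b, g) = 3 (w(b, g) = 6 - 1*3 = 6 - 3 = 3)
((6 - 8)² - 76)*((-11 + w(4, -5)*l(6, 1)) + 183) = ((6 - 8)² - 76)*((-11 + 3*1) + 183) = ((-2)² - 76)*((-11 + 3) + 183) = (4 - 76)*(-8 + 183) = -72*175 = -12600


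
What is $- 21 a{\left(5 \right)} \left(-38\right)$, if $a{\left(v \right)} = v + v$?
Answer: $7980$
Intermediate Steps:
$a{\left(v \right)} = 2 v$
$- 21 a{\left(5 \right)} \left(-38\right) = - 21 \cdot 2 \cdot 5 \left(-38\right) = \left(-21\right) 10 \left(-38\right) = \left(-210\right) \left(-38\right) = 7980$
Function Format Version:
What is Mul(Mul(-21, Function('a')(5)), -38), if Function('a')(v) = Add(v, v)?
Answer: 7980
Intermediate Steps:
Function('a')(v) = Mul(2, v)
Mul(Mul(-21, Function('a')(5)), -38) = Mul(Mul(-21, Mul(2, 5)), -38) = Mul(Mul(-21, 10), -38) = Mul(-210, -38) = 7980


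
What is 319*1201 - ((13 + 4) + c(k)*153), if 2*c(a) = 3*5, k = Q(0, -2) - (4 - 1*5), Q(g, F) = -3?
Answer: 763909/2 ≈ 3.8195e+5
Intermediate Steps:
k = -2 (k = -3 - (4 - 1*5) = -3 - (4 - 5) = -3 - 1*(-1) = -3 + 1 = -2)
c(a) = 15/2 (c(a) = (3*5)/2 = (½)*15 = 15/2)
319*1201 - ((13 + 4) + c(k)*153) = 319*1201 - ((13 + 4) + (15/2)*153) = 383119 - (17 + 2295/2) = 383119 - 1*2329/2 = 383119 - 2329/2 = 763909/2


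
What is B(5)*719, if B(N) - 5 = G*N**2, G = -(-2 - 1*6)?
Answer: 147395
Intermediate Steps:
G = 8 (G = -(-2 - 6) = -1*(-8) = 8)
B(N) = 5 + 8*N**2
B(5)*719 = (5 + 8*5**2)*719 = (5 + 8*25)*719 = (5 + 200)*719 = 205*719 = 147395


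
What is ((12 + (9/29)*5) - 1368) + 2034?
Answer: 19707/29 ≈ 679.55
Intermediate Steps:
((12 + (9/29)*5) - 1368) + 2034 = ((12 + 45/29) - 1368) + 2034 = (393/29 - 1368) + 2034 = -39279/29 + 2034 = 19707/29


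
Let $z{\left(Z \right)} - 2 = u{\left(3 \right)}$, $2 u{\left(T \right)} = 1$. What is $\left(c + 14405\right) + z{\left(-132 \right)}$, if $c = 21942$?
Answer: $\frac{72699}{2} \approx 36350.0$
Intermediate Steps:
$u{\left(T \right)} = \frac{1}{2}$ ($u{\left(T \right)} = \frac{1}{2} \cdot 1 = \frac{1}{2}$)
$z{\left(Z \right)} = \frac{5}{2}$ ($z{\left(Z \right)} = 2 + \frac{1}{2} = \frac{5}{2}$)
$\left(c + 14405\right) + z{\left(-132 \right)} = \left(21942 + 14405\right) + \frac{5}{2} = 36347 + \frac{5}{2} = \frac{72699}{2}$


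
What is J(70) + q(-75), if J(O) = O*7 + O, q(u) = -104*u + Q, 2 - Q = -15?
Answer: 8377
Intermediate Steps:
Q = 17 (Q = 2 - 1*(-15) = 2 + 15 = 17)
q(u) = 17 - 104*u (q(u) = -104*u + 17 = 17 - 104*u)
J(O) = 8*O (J(O) = 7*O + O = 8*O)
J(70) + q(-75) = 8*70 + (17 - 104*(-75)) = 560 + (17 + 7800) = 560 + 7817 = 8377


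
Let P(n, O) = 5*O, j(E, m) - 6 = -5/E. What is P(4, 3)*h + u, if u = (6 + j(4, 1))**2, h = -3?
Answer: 1129/16 ≈ 70.563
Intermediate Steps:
j(E, m) = 6 - 5/E
u = 1849/16 (u = (6 + (6 - 5/4))**2 = (6 + 19/4)**2 = (43/4)**2 = 1849/16 ≈ 115.56)
P(4, 3)*h + u = (5*3)*(-3) + 1849/16 = 15*(-3) + 1849/16 = -45 + 1849/16 = 1129/16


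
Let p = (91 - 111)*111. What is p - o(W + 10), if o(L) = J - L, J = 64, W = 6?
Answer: -2268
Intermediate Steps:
p = -2220 (p = -20*111 = -2220)
o(L) = 64 - L
p - o(W + 10) = -2220 - (64 - (6 + 10)) = -2220 - (64 - 1*16) = -2220 - (64 - 16) = -2220 - 1*48 = -2220 - 48 = -2268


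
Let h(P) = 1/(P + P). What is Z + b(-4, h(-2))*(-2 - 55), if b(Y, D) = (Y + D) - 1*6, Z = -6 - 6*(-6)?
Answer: 2457/4 ≈ 614.25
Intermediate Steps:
Z = 30 (Z = -6 + 36 = 30)
h(P) = 1/(2*P)
b(Y, D) = -6 + D + Y (b(Y, D) = (D + Y) - 6 = -6 + D + Y)
Z + b(-4, h(-2))*(-2 - 55) = 30 + (-6 + (½)/(-2) - 4)*(-2 - 55) = 30 + (-6 + (½)*(-½) - 4)*(-57) = 30 + (-6 - ¼ - 4)*(-57) = 30 - 41/4*(-57) = 30 + 2337/4 = 2457/4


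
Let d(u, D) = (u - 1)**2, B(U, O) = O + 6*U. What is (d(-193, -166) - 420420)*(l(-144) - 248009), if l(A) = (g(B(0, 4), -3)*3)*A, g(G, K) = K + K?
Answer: 93941700928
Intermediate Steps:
g(G, K) = 2*K
d(u, D) = (-1 + u)**2
l(A) = -18*A (l(A) = ((2*(-3))*3)*A = (-6*3)*A = -18*A)
(d(-193, -166) - 420420)*(l(-144) - 248009) = ((-1 - 193)**2 - 420420)*(-18*(-144) - 248009) = ((-194)**2 - 420420)*(2592 - 248009) = (37636 - 420420)*(-245417) = -382784*(-245417) = 93941700928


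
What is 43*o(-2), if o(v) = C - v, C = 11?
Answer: 559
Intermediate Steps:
o(v) = 11 - v
43*o(-2) = 43*(11 - 1*(-2)) = 43*(11 + 2) = 43*13 = 559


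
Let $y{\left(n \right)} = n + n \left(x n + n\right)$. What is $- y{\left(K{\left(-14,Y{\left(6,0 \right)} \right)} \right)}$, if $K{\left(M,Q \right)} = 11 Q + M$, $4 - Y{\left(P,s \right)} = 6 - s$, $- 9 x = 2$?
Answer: $-972$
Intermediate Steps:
$x = - \frac{2}{9}$ ($x = \left(- \frac{1}{9}\right) 2 = - \frac{2}{9} \approx -0.22222$)
$Y{\left(P,s \right)} = -2 + s$ ($Y{\left(P,s \right)} = 4 - \left(6 - s\right) = 4 + \left(-6 + s\right) = -2 + s$)
$K{\left(M,Q \right)} = M + 11 Q$
$y{\left(n \right)} = n + \frac{7 n^{2}}{9}$ ($y{\left(n \right)} = n + n \left(- \frac{2 n}{9} + n\right) = n + n \frac{7 n}{9} = n + \frac{7 n^{2}}{9}$)
$- y{\left(K{\left(-14,Y{\left(6,0 \right)} \right)} \right)} = - \frac{\left(-14 + 11 \left(-2 + 0\right)\right) \left(9 + 7 \left(-14 + 11 \left(-2 + 0\right)\right)\right)}{9} = - \frac{\left(-14 + 11 \left(-2\right)\right) \left(9 + 7 \left(-14 + 11 \left(-2\right)\right)\right)}{9} = - \frac{\left(-14 - 22\right) \left(9 + 7 \left(-14 - 22\right)\right)}{9} = - \frac{\left(-36\right) \left(9 + 7 \left(-36\right)\right)}{9} = - \frac{\left(-36\right) \left(9 - 252\right)}{9} = - \frac{\left(-36\right) \left(-243\right)}{9} = \left(-1\right) 972 = -972$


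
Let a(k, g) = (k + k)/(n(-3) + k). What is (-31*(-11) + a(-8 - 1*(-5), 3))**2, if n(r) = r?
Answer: 116964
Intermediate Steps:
a(k, g) = 2*k/(-3 + k) (a(k, g) = (k + k)/(-3 + k) = (2*k)/(-3 + k) = 2*k/(-3 + k))
(-31*(-11) + a(-8 - 1*(-5), 3))**2 = (-31*(-11) + 2*(-8 - 1*(-5))/(-3 + (-8 - 1*(-5))))**2 = (341 + 2*(-8 + 5)/(-3 + (-8 + 5)))**2 = (341 + 2*(-3)/(-3 - 3))**2 = (341 + 2*(-3)/(-6))**2 = (341 + 2*(-3)*(-1/6))**2 = (341 + 1)**2 = 342**2 = 116964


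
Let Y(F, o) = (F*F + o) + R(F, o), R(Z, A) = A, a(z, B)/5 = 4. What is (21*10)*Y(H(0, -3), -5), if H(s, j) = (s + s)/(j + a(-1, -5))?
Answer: -2100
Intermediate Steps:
a(z, B) = 20 (a(z, B) = 5*4 = 20)
H(s, j) = 2*s/(20 + j) (H(s, j) = (s + s)/(j + 20) = (2*s)/(20 + j) = 2*s/(20 + j))
Y(F, o) = F² + 2*o (Y(F, o) = (F*F + o) + o = (F² + o) + o = (o + F²) + o = F² + 2*o)
(21*10)*Y(H(0, -3), -5) = (21*10)*((2*0/(20 - 3))² + 2*(-5)) = 210*((2*0/17)² - 10) = 210*((2*0*(1/17))² - 10) = 210*(0² - 10) = 210*(0 - 10) = 210*(-10) = -2100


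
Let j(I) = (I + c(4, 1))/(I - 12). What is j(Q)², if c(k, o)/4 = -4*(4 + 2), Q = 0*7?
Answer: 64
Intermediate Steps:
Q = 0
c(k, o) = -96 (c(k, o) = 4*(-4*(4 + 2)) = 4*(-4*6) = 4*(-24) = -96)
j(I) = (-96 + I)/(-12 + I) (j(I) = (I - 96)/(I - 12) = (-96 + I)/(-12 + I))
j(Q)² = ((-96 + 0)/(-12 + 0))² = (-96/(-12))² = (-1/12*(-96))² = 8² = 64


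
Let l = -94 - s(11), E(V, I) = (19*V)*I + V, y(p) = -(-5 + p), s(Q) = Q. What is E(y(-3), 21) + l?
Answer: 3095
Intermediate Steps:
y(p) = 5 - p
E(V, I) = V + 19*I*V (E(V, I) = 19*I*V + V = V + 19*I*V)
l = -105 (l = -94 - 1*11 = -94 - 11 = -105)
E(y(-3), 21) + l = (5 - 1*(-3))*(1 + 19*21) - 105 = (5 + 3)*(1 + 399) - 105 = 8*400 - 105 = 3200 - 105 = 3095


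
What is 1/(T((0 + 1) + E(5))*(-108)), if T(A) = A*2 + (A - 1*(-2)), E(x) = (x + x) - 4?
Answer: -1/2484 ≈ -0.00040258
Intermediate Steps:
E(x) = -4 + 2*x (E(x) = 2*x - 4 = -4 + 2*x)
T(A) = 2 + 3*A (T(A) = 2*A + (A + 2) = 2*A + (2 + A) = 2 + 3*A)
1/(T((0 + 1) + E(5))*(-108)) = 1/((2 + 3*((0 + 1) + (-4 + 2*5)))*(-108)) = 1/((2 + 3*(1 + (-4 + 10)))*(-108)) = 1/((2 + 3*(1 + 6))*(-108)) = 1/((2 + 3*7)*(-108)) = 1/((2 + 21)*(-108)) = 1/(23*(-108)) = 1/(-2484) = -1/2484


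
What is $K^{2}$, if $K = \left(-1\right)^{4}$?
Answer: $1$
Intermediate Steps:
$K = 1$
$K^{2} = 1^{2} = 1$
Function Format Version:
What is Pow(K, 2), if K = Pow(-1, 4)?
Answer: 1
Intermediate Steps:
K = 1
Pow(K, 2) = Pow(1, 2) = 1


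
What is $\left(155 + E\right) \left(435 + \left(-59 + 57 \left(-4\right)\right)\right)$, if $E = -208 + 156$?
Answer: $15244$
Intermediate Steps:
$E = -52$
$\left(155 + E\right) \left(435 + \left(-59 + 57 \left(-4\right)\right)\right) = \left(155 - 52\right) \left(435 + \left(-59 + 57 \left(-4\right)\right)\right) = 103 \left(435 - 287\right) = 103 \cdot 148 = 15244$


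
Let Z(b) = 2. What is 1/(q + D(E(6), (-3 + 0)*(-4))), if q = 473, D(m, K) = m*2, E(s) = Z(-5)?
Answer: 1/477 ≈ 0.0020964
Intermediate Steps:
E(s) = 2
D(m, K) = 2*m
1/(q + D(E(6), (-3 + 0)*(-4))) = 1/(473 + 2*2) = 1/(473 + 4) = 1/477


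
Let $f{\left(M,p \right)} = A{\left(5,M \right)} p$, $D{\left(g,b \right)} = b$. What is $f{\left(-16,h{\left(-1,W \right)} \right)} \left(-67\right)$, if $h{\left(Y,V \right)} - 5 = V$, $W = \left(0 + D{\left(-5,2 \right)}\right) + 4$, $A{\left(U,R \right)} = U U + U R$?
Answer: $40535$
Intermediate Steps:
$A{\left(U,R \right)} = U^{2} + R U$
$W = 6$ ($W = \left(0 + 2\right) + 4 = 2 + 4 = 6$)
$h{\left(Y,V \right)} = 5 + V$
$f{\left(M,p \right)} = p \left(25 + 5 M\right)$ ($f{\left(M,p \right)} = 5 \left(M + 5\right) p = 5 \left(5 + M\right) p = \left(25 + 5 M\right) p = p \left(25 + 5 M\right)$)
$f{\left(-16,h{\left(-1,W \right)} \right)} \left(-67\right) = 5 \left(5 + 6\right) \left(5 - 16\right) \left(-67\right) = 5 \cdot 11 \left(-11\right) \left(-67\right) = \left(-605\right) \left(-67\right) = 40535$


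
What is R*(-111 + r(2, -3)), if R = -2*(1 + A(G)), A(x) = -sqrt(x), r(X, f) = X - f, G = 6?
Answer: 212 - 212*sqrt(6) ≈ -307.29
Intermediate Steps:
R = -2 + 2*sqrt(6) (R = -2*(1 - sqrt(6)) = -2 + 2*sqrt(6) ≈ 2.8990)
R*(-111 + r(2, -3)) = (-2 + 2*sqrt(6))*(-111 + (2 - 1*(-3))) = (-2 + 2*sqrt(6))*(-111 + (2 + 3)) = (-2 + 2*sqrt(6))*(-111 + 5) = (-2 + 2*sqrt(6))*(-106) = 212 - 212*sqrt(6)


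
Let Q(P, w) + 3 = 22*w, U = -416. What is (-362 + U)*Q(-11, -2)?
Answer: 36566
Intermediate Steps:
Q(P, w) = -3 + 22*w
(-362 + U)*Q(-11, -2) = (-362 - 416)*(-3 + 22*(-2)) = -778*(-3 - 44) = -778*(-47) = 36566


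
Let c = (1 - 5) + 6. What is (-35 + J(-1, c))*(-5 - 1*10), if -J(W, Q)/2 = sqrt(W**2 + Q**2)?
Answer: 525 + 30*sqrt(5) ≈ 592.08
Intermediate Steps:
c = 2 (c = -4 + 6 = 2)
J(W, Q) = -2*sqrt(Q**2 + W**2) (J(W, Q) = -2*sqrt(W**2 + Q**2) = -2*sqrt(Q**2 + W**2))
(-35 + J(-1, c))*(-5 - 1*10) = (-35 - 2*sqrt(2**2 + (-1)**2))*(-5 - 1*10) = (-35 - 2*sqrt(4 + 1))*(-5 - 10) = (-35 - 2*sqrt(5))*(-15) = 525 + 30*sqrt(5)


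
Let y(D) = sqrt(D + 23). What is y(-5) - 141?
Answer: -141 + 3*sqrt(2) ≈ -136.76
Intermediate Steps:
y(D) = sqrt(23 + D)
y(-5) - 141 = sqrt(23 - 5) - 141 = sqrt(18) - 141 = 3*sqrt(2) - 141 = -141 + 3*sqrt(2)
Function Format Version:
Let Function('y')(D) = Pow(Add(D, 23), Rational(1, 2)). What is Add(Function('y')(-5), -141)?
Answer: Add(-141, Mul(3, Pow(2, Rational(1, 2)))) ≈ -136.76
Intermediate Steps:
Function('y')(D) = Pow(Add(23, D), Rational(1, 2))
Add(Function('y')(-5), -141) = Add(Pow(Add(23, -5), Rational(1, 2)), -141) = Add(Pow(18, Rational(1, 2)), -141) = Add(Mul(3, Pow(2, Rational(1, 2))), -141) = Add(-141, Mul(3, Pow(2, Rational(1, 2))))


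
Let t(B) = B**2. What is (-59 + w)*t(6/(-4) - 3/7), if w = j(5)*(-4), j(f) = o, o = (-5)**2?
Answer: -115911/196 ≈ -591.38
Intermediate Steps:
o = 25
j(f) = 25
w = -100 (w = 25*(-4) = -100)
(-59 + w)*t(6/(-4) - 3/7) = (-59 - 100)*(6/(-4) - 3/7)**2 = -159*(6*(-1/4) - 3*1/7)**2 = -159*(-3/2 - 3/7)**2 = -159*(-27/14)**2 = -159*729/196 = -115911/196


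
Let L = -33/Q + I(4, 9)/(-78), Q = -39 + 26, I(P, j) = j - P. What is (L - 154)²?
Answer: 139688761/6084 ≈ 22960.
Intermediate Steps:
Q = -13
L = 193/78 (L = -33/(-13) + (9 - 1*4)/(-78) = -33*(-1/13) + (9 - 4)*(-1/78) = 33/13 + 5*(-1/78) = 33/13 - 5/78 = 193/78 ≈ 2.4744)
(L - 154)² = (193/78 - 154)² = (-11819/78)² = 139688761/6084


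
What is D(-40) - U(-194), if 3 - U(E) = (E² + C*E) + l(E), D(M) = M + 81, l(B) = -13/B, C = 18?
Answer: 6631321/194 ≈ 34182.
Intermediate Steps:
D(M) = 81 + M
U(E) = 3 - E² - 18*E + 13/E (U(E) = 3 - ((E² + 18*E) - 13/E) = 3 - (E² - 13/E + 18*E) = 3 + (-E² - 18*E + 13/E) = 3 - E² - 18*E + 13/E)
D(-40) - U(-194) = (81 - 40) - (3 - 1*(-194)² - 18*(-194) + 13/(-194)) = 41 - (3 - 1*37636 + 3492 + 13*(-1/194)) = 41 - (3 - 37636 + 3492 - 13/194) = 41 - 1*(-6623367/194) = 41 + 6623367/194 = 6631321/194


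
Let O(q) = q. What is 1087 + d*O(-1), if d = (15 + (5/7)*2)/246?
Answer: 1871699/1722 ≈ 1086.9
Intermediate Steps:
d = 115/1722 (d = (15 + (5*(⅐))*2)*(1/246) = (15 + (5/7)*2)*(1/246) = (15 + 10/7)*(1/246) = (115/7)*(1/246) = 115/1722 ≈ 0.066783)
1087 + d*O(-1) = 1087 + (115/1722)*(-1) = 1087 - 115/1722 = 1871699/1722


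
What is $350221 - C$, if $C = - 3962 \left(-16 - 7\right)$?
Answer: $259095$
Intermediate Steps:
$C = 91126$ ($C = \left(-3962\right) \left(-23\right) = 91126$)
$350221 - C = 350221 - 91126 = 259095$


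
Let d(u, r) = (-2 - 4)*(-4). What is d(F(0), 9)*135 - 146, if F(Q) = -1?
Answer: 3094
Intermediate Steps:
d(u, r) = 24 (d(u, r) = -6*(-4) = 24)
d(F(0), 9)*135 - 146 = 24*135 - 146 = 3240 - 146 = 3094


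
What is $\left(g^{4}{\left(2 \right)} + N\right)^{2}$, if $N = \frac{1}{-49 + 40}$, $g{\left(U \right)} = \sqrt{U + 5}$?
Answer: $\frac{193600}{81} \approx 2390.1$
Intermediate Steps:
$g{\left(U \right)} = \sqrt{5 + U}$
$N = - \frac{1}{9}$ ($N = \frac{1}{-9} = - \frac{1}{9} \approx -0.11111$)
$\left(g^{4}{\left(2 \right)} + N\right)^{2} = \left(\left(\sqrt{5 + 2}\right)^{4} - \frac{1}{9}\right)^{2} = \left(\left(\sqrt{7}\right)^{4} - \frac{1}{9}\right)^{2} = \left(49 - \frac{1}{9}\right)^{2} = \left(\frac{440}{9}\right)^{2} = \frac{193600}{81}$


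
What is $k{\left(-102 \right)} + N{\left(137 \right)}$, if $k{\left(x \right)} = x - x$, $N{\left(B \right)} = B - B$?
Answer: $0$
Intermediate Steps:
$N{\left(B \right)} = 0$
$k{\left(x \right)} = 0$
$k{\left(-102 \right)} + N{\left(137 \right)} = 0 + 0 = 0$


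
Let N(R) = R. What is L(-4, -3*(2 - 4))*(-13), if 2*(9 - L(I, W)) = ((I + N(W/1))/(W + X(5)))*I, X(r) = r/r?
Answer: -871/7 ≈ -124.43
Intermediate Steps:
X(r) = 1
L(I, W) = 9 - I*(I + W)/(2*(1 + W)) (L(I, W) = 9 - (I + W/1)/(W + 1)*I/2 = 9 - (I + W*1)/(1 + W)*I/2 = 9 - (I + W)/(1 + W)*I/2 = 9 - I*(I + W)/(2*(1 + W)))
L(-4, -3*(2 - 4))*(-13) = ((18 - 1*(-4)**2 + 18*(-3*(2 - 4)) - 1*(-4)*(-3*(2 - 4)))/(2*(1 - 3*(2 - 4))))*(-13) = ((18 - 1*16 + 18*(-3*(-2)) - 1*(-4)*(-3*(-2)))/(2*(1 - 3*(-2))))*(-13) = ((18 - 16 + 18*6 - 1*(-4)*6)/(2*(1 + 6)))*(-13) = ((1/2)*(18 - 16 + 108 + 24)/7)*(-13) = ((1/2)*(1/7)*134)*(-13) = (67/7)*(-13) = -871/7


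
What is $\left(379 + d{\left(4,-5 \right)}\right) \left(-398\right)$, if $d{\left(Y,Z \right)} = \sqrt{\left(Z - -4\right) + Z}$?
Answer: $-150842 - 398 i \sqrt{6} \approx -1.5084 \cdot 10^{5} - 974.9 i$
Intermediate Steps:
$d{\left(Y,Z \right)} = \sqrt{4 + 2 Z}$ ($d{\left(Y,Z \right)} = \sqrt{\left(Z + 4\right) + Z} = \sqrt{\left(4 + Z\right) + Z} = \sqrt{4 + 2 Z}$)
$\left(379 + d{\left(4,-5 \right)}\right) \left(-398\right) = \left(379 + \sqrt{4 + 2 \left(-5\right)}\right) \left(-398\right) = \left(379 + \sqrt{4 - 10}\right) \left(-398\right) = \left(379 + \sqrt{-6}\right) \left(-398\right) = \left(379 + i \sqrt{6}\right) \left(-398\right) = -150842 - 398 i \sqrt{6}$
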